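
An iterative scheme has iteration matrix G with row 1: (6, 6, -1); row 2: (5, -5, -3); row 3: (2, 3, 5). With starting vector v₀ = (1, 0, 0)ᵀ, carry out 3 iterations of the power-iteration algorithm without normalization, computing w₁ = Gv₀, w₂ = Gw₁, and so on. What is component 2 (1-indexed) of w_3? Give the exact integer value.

214

w1 = Gv₀ = (6·1 + 6·0 + (-1)·0; 5·1 + (-5)·0 + (-3)·0; 2·1 + 3·0 + 5·0) = (6, 5, 2)
w2 = Gw1 = (6·6 + 6·5 + (-1)·2; 5·6 + (-5)·5 + (-3)·2; 2·6 + 3·5 + 5·2) = (64, -1, 37)
w3 = Gw2 = (341, 214, 310)
The requested component of w3 is 214.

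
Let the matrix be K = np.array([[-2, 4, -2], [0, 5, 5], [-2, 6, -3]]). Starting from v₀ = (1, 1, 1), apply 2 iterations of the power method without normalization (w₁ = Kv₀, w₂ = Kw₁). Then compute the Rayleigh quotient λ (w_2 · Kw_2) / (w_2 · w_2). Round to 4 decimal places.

w1 = Kv₀ = ((-2)·1 + 4·1 + (-2)·1; 0·1 + 5·1 + 5·1; (-2)·1 + 6·1 + (-3)·1) = (0, 10, 1)
w2 = Kw1 = ((-2)·0 + 4·10 + (-2)·1; 0·0 + 5·10 + 5·1; (-2)·0 + 6·10 + (-3)·1) = (38, 55, 57)
Kw2 = (30, 560, 83)
w2·Kw2 = 38·30 + 55·560 + 57·83 = 36671; w2·w2 = 38·38 + 55·55 + 57·57 = 7718
λ ≈ 36671/7718 = 4.7514

λ ≈ 4.7514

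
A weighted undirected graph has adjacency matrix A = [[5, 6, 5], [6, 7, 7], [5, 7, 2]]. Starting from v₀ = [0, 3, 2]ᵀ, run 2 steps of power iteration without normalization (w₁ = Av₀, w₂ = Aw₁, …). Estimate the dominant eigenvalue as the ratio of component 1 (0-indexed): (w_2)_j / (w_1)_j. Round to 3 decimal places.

λ ≈ 16.800

w1 = Av₀ = (5·0 + 6·3 + 5·2; 6·0 + 7·3 + 7·2; 5·0 + 7·3 + 2·2) = (28, 35, 25)
w2 = Aw1 = (5·28 + 6·35 + 5·25; 6·28 + 7·35 + 7·25; 5·28 + 7·35 + 2·25) = (475, 588, 435)
Ratio at component: 588 / 35 = 16.800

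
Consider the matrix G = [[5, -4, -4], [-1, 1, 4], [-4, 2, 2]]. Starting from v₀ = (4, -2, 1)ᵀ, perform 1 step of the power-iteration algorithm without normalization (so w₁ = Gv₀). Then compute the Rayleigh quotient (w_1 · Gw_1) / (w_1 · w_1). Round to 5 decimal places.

8.23451

w1 = Gv₀ = (24, -2, -18)
Gw1 = (200, -98, -136)
w1·Gw1 = 24·200 + (-2)·(-98) + (-18)·(-136) = 7444; w1·w1 = 24·24 + (-2)·(-2) + (-18)·(-18) = 904
λ ≈ 7444/904 = 8.23451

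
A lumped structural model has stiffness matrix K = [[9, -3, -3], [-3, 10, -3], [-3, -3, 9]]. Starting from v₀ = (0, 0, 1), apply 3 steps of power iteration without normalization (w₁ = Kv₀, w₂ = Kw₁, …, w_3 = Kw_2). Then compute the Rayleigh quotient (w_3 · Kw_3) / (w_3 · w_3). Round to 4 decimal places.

λ ≈ 12.1957

w1 = Kv₀ = (9·0 + (-3)·0 + (-3)·1; (-3)·0 + 10·0 + (-3)·1; (-3)·0 + (-3)·0 + 9·1) = (-3, -3, 9)
w2 = Kw1 = (9·(-3) + (-3)·(-3) + (-3)·9; (-3)·(-3) + 10·(-3) + (-3)·9; (-3)·(-3) + (-3)·(-3) + 9·9) = (-45, -48, 99)
w3 = Kw2 = (-558, -642, 1170)
Kw3 = (-6606, -8256, 14130)
w3·Kw3 = (-558)·(-6606) + (-642)·(-8256) + 1170·14130 = 25518600; w3·w3 = (-558)·(-558) + (-642)·(-642) + 1170·1170 = 2092428
λ ≈ 25518600/2092428 = 12.1957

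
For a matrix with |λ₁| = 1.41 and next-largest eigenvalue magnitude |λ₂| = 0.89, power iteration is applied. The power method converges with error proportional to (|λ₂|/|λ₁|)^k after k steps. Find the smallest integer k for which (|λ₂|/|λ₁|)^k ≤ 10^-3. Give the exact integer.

16

|λ₂/λ₁| = 0.89/1.41 = 0.63121
Need k ≥ ln(10^-3) / ln(0.63121) = -6.9078 / -0.4601 ≈ 15.013
Smallest integer k satisfying the bound: 16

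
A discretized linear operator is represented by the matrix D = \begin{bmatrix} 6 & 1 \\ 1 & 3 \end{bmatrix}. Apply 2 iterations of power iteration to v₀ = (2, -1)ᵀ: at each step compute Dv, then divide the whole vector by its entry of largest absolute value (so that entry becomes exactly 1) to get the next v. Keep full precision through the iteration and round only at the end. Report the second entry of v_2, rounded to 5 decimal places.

Dv0 = (11.000000, -1.000000); divide by 11.000000 → v1 = (1.000000, -0.090909)
Dv1 = (5.909091, 0.727273); divide by 5.909091 → v2 = (1.000000, 0.123077)
Requested entry of v2: 8/65 = 0.12308

0.12308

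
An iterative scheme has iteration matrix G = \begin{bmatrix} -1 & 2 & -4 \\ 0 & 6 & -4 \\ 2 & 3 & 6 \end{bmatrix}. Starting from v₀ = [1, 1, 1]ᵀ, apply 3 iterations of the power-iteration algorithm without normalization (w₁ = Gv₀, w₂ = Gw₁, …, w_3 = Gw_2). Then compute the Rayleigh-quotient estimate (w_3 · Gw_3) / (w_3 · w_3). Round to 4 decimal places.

w1 = Gv₀ = (-3, 2, 11)
w2 = Gw1 = (-37, -32, 66)
w3 = Gw2 = (-291, -456, 226)
Gw3 = (-1525, -3640, -594)
w3·Gw3 = (-291)·(-1525) + (-456)·(-3640) + 226·(-594) = 1969371; w3·w3 = (-291)·(-291) + (-456)·(-456) + 226·226 = 343693
λ ≈ 1969371/343693 = 5.7300

5.7300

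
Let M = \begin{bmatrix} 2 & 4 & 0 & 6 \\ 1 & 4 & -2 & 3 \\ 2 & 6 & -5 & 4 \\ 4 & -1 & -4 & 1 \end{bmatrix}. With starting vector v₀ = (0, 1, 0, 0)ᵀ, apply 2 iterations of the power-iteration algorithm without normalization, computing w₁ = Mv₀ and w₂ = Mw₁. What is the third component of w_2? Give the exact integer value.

-2

w1 = Mv₀ = (4, 4, 6, -1)
w2 = Mw1 = (18, 5, -2, -13)
The requested component of w2 is -2.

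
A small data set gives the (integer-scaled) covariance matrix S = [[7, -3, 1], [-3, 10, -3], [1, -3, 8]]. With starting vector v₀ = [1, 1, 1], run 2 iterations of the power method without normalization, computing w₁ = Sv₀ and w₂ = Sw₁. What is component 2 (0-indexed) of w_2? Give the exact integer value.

w1 = Sv₀ = (7·1 + (-3)·1 + 1·1; (-3)·1 + 10·1 + (-3)·1; 1·1 + (-3)·1 + 8·1) = (5, 4, 6)
w2 = Sw1 = (7·5 + (-3)·4 + 1·6; (-3)·5 + 10·4 + (-3)·6; 1·5 + (-3)·4 + 8·6) = (29, 7, 41)
The requested component of w2 is 41.

41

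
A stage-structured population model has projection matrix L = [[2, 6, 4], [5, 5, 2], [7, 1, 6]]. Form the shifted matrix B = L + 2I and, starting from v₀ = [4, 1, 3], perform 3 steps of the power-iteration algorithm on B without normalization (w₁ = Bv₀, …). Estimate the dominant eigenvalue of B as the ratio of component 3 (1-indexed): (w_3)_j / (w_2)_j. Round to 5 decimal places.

B = L + 2I has rows (4, 6, 4); (5, 7, 2); (7, 1, 8)
w1 = Bv₀ = (4·4 + 6·1 + 4·3; 5·4 + 7·1 + 2·3; 7·4 + 1·1 + 8·3) = (34, 33, 53)
w2 = Bw1 = (4·34 + 6·33 + 4·53; 5·34 + 7·33 + 2·53; 7·34 + 1·33 + 8·53) = (546, 507, 695)
w3 = Bw2 = (8006, 7669, 9889)
Ratio: 9889/695 = 14.22878

μ ≈ 14.22878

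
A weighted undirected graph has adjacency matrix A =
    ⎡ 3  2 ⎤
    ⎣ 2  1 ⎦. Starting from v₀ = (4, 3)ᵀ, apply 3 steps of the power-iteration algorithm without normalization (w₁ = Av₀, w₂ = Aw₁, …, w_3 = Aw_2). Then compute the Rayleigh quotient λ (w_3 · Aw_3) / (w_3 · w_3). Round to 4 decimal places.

w1 = Av₀ = (18, 11)
w2 = Aw1 = (76, 47)
w3 = Aw2 = (322, 199)
Aw3 = (1364, 843)
w3·Aw3 = 322·1364 + 199·843 = 606965; w3·w3 = 322·322 + 199·199 = 143285
λ ≈ 606965/143285 = 4.2361

4.2361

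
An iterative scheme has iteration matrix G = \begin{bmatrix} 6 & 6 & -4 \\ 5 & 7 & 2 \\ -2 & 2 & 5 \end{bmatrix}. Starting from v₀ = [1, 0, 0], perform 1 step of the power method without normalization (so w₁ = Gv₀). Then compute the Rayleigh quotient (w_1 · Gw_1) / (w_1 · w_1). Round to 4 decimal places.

w1 = Gv₀ = (6·1 + 6·0 + (-4)·0; 5·1 + 7·0 + 2·0; (-2)·1 + 2·0 + 5·0) = (6, 5, -2)
Gw1 = (74, 61, -12)
w1·Gw1 = 6·74 + 5·61 + (-2)·(-12) = 773; w1·w1 = 6·6 + 5·5 + (-2)·(-2) = 65
λ ≈ 773/65 = 11.8923

11.8923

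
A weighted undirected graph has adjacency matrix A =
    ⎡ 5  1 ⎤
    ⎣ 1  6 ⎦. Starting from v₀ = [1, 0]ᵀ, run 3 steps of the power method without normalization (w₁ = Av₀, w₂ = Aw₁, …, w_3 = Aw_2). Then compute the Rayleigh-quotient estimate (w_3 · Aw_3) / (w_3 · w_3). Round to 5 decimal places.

w1 = Av₀ = (5·1 + 1·0; 1·1 + 6·0) = (5, 1)
w2 = Aw1 = (5·5 + 1·1; 1·5 + 6·1) = (26, 11)
w3 = Aw2 = (141, 92)
Aw3 = (797, 693)
w3·Aw3 = 141·797 + 92·693 = 176133; w3·w3 = 141·141 + 92·92 = 28345
λ ≈ 176133/28345 = 6.21390

6.21390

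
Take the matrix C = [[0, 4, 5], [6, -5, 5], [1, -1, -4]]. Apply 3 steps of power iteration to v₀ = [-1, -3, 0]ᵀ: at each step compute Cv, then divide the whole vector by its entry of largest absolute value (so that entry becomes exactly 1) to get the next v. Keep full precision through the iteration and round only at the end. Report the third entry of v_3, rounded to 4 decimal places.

0.4039

Cv0 = (-12.00000, 9.00000, 2.00000); divide by -12.00000 → v1 = (1.00000, -0.75000, -0.16667)
Cv1 = (-3.83333, 8.91667, 2.41667); divide by 8.91667 → v2 = (-0.42991, 1.00000, 0.27103)
Cv2 = (5.35514, -6.22430, -2.51402); divide by -6.22430 → v3 = (-0.86036, 1.00000, 0.40390)
Requested entry of v3: 269/666 = 0.4039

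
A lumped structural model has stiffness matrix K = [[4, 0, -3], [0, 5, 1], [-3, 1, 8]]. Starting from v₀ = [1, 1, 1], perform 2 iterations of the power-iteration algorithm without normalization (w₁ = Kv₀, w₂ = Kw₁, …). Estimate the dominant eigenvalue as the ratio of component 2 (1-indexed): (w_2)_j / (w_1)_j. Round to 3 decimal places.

w1 = Kv₀ = (4·1 + 0·1 + (-3)·1; 0·1 + 5·1 + 1·1; (-3)·1 + 1·1 + 8·1) = (1, 6, 6)
w2 = Kw1 = (4·1 + 0·6 + (-3)·6; 0·1 + 5·6 + 1·6; (-3)·1 + 1·6 + 8·6) = (-14, 36, 51)
Ratio at component: 36 / 6 = 6.000

6.000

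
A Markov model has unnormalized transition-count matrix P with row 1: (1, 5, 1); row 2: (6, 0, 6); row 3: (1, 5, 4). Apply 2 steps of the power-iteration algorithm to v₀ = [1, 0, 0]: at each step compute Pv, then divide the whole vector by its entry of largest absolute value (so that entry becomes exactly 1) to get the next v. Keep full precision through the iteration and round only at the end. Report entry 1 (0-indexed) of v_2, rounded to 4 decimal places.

0.3429

Pv0 = (1.00000, 6.00000, 1.00000); divide by 6.00000 → v1 = (0.16667, 1.00000, 0.16667)
Pv1 = (5.33333, 2.00000, 5.83333); divide by 5.83333 → v2 = (0.91429, 0.34286, 1.00000)
Requested entry of v2: 12/35 = 0.3429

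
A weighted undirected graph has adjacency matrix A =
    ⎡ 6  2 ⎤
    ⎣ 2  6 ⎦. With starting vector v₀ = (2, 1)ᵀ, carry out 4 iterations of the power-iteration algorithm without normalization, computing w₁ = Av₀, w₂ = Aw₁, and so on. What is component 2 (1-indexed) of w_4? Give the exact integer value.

w1 = Av₀ = (6·2 + 2·1; 2·2 + 6·1) = (14, 10)
w2 = Aw1 = (6·14 + 2·10; 2·14 + 6·10) = (104, 88)
w3 = Aw2 = (800, 736)
w4 = Aw3 = (6272, 6016)
The requested component of w4 is 6016.

6016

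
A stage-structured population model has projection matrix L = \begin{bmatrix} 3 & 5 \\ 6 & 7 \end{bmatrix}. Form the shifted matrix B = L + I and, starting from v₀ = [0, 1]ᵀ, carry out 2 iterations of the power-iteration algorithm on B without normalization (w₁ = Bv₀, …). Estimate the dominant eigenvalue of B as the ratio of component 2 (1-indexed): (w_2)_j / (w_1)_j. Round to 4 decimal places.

11.7500

B = L + I has rows (4, 5); (6, 8)
w1 = Bv₀ = (4·0 + 5·1; 6·0 + 8·1) = (5, 8)
w2 = Bw1 = (4·5 + 5·8; 6·5 + 8·8) = (60, 94)
Ratio: 94/8 = 11.7500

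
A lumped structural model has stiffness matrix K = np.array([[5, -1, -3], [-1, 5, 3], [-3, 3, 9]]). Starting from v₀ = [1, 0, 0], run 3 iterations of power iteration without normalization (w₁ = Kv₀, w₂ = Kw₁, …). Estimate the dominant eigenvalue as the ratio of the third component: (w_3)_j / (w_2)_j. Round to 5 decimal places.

λ ≈ 12.60000

w1 = Kv₀ = (5·1 + (-1)·0 + (-3)·0; (-1)·1 + 5·0 + 3·0; (-3)·1 + 3·0 + 9·0) = (5, -1, -3)
w2 = Kw1 = (5·5 + (-1)·(-1) + (-3)·(-3); (-1)·5 + 5·(-1) + 3·(-3); (-3)·5 + 3·(-1) + 9·(-3)) = (35, -19, -45)
w3 = Kw2 = (329, -265, -567)
Ratio at component: -567 / -45 = 12.60000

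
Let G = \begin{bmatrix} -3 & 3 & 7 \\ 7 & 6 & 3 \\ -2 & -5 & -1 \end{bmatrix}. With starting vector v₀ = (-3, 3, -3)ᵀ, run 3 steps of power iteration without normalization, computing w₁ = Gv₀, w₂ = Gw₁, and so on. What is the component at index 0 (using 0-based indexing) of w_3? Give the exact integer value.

378

w1 = Gv₀ = (-3, -12, -6)
w2 = Gw1 = (-69, -111, 72)
w3 = Gw2 = (378, -933, 621)
The requested component of w3 is 378.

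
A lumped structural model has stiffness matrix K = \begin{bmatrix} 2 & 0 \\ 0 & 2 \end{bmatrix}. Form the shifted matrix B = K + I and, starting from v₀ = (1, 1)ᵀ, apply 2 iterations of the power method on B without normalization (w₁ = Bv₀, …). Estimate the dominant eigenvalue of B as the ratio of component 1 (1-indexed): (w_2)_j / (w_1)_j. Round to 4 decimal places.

B = K + I has rows (3, 0); (0, 3)
w1 = Bv₀ = (3·1 + 0·1; 0·1 + 3·1) = (3, 3)
w2 = Bw1 = (3·3 + 0·3; 0·3 + 3·3) = (9, 9)
Ratio: 9/3 = 3.0000

μ ≈ 3.0000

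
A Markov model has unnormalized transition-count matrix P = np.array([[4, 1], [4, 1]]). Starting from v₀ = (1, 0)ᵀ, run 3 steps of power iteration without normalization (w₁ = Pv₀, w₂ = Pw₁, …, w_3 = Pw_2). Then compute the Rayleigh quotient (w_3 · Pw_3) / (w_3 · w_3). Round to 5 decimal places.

λ ≈ 5.00000

w1 = Pv₀ = (4, 4)
w2 = Pw1 = (20, 20)
w3 = Pw2 = (100, 100)
Pw3 = (500, 500)
w3·Pw3 = 100·500 + 100·500 = 100000; w3·w3 = 100·100 + 100·100 = 20000
λ ≈ 100000/20000 = 5.00000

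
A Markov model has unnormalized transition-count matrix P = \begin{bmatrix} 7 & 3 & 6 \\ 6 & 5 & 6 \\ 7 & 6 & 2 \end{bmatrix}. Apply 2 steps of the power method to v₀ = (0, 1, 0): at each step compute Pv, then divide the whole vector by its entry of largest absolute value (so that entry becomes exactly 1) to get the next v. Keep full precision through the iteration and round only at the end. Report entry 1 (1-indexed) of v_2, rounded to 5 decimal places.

Pv0 = (3.000000, 5.000000, 6.000000); divide by 6.000000 → v1 = (0.500000, 0.833333, 1.000000)
Pv1 = (12.000000, 13.166667, 10.500000); divide by 13.166667 → v2 = (0.911392, 1.000000, 0.797468)
Requested entry of v2: 72/79 = 0.91139

0.91139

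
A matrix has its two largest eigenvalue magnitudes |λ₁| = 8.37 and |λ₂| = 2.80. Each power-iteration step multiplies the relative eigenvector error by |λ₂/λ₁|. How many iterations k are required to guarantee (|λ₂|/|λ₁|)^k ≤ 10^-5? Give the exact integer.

11

|λ₂/λ₁| = 2.80/8.37 = 0.33453
Need k ≥ ln(10^-5) / ln(0.33453) = -11.5129 / -1.0950 ≈ 10.514
Smallest integer k satisfying the bound: 11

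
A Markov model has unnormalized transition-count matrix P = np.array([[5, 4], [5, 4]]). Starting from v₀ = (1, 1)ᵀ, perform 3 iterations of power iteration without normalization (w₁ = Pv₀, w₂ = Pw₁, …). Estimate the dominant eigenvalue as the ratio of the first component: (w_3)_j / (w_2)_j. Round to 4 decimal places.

w1 = Pv₀ = (5·1 + 4·1; 5·1 + 4·1) = (9, 9)
w2 = Pw1 = (5·9 + 4·9; 5·9 + 4·9) = (81, 81)
w3 = Pw2 = (729, 729)
Ratio at component: 729 / 81 = 9.0000

λ ≈ 9.0000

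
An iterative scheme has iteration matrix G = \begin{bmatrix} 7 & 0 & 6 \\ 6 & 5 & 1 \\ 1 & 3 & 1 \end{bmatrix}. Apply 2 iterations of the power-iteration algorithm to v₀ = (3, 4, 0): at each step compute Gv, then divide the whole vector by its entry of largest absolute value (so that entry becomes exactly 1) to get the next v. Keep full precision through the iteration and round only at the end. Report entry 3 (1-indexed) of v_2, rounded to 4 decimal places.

Gv0 = (21.00000, 38.00000, 15.00000); divide by 38.00000 → v1 = (0.55263, 1.00000, 0.39474)
Gv1 = (6.23684, 8.71053, 3.94737); divide by 8.71053 → v2 = (0.71601, 1.00000, 0.45317)
Requested entry of v2: 150/331 = 0.4532

0.4532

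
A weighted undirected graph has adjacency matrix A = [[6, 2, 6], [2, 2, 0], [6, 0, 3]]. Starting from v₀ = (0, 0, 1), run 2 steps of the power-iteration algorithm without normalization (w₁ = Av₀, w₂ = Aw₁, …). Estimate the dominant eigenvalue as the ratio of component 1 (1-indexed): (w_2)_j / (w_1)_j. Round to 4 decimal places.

9.0000

w1 = Av₀ = (6·0 + 2·0 + 6·1; 2·0 + 2·0 + 0·1; 6·0 + 0·0 + 3·1) = (6, 0, 3)
w2 = Aw1 = (6·6 + 2·0 + 6·3; 2·6 + 2·0 + 0·3; 6·6 + 0·0 + 3·3) = (54, 12, 45)
Ratio at component: 54 / 6 = 9.0000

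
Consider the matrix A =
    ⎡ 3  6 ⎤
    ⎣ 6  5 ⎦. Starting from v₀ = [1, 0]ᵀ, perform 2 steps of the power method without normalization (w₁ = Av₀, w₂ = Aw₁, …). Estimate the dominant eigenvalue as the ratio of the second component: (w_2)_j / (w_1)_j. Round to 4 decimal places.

λ ≈ 8.0000

w1 = Av₀ = (3·1 + 6·0; 6·1 + 5·0) = (3, 6)
w2 = Aw1 = (3·3 + 6·6; 6·3 + 5·6) = (45, 48)
Ratio at component: 48 / 6 = 8.0000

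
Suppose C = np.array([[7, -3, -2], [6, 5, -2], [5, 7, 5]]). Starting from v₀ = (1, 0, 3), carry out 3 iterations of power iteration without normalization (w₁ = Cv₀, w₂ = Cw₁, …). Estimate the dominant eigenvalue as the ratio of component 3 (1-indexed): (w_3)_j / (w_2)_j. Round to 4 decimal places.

w1 = Cv₀ = (1, 0, 20)
w2 = Cw1 = (-33, -34, 105)
w3 = Cw2 = (-339, -578, 122)
Ratio at component: 122 / 105 = 1.1619

1.1619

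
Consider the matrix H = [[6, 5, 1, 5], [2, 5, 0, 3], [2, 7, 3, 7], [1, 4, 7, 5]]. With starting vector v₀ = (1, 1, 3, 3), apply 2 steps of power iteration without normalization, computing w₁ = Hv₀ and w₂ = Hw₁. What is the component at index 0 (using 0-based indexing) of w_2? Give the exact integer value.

w1 = Hv₀ = (29, 16, 39, 41)
w2 = Hw1 = (498, 261, 574, 571)
The requested component of w2 is 498.

498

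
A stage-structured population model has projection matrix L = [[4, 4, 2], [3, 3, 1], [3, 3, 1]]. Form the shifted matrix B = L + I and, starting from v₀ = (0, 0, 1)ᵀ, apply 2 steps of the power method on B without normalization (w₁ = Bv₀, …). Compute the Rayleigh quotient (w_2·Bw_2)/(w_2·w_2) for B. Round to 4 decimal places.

B = L + I has rows (5, 4, 2); (3, 4, 1); (3, 3, 2)
w1 = Bv₀ = (5·0 + 4·0 + 2·1; 3·0 + 4·0 + 1·1; 3·0 + 3·0 + 2·1) = (2, 1, 2)
w2 = Bw1 = (5·2 + 4·1 + 2·2; 3·2 + 4·1 + 1·2; 3·2 + 3·1 + 2·2) = (18, 12, 13)
Bw2 = (164, 115, 116)
w2·Bw2 = 5840; w2·w2 = 637; μ ≈ 5840/637 = 9.1680

9.1680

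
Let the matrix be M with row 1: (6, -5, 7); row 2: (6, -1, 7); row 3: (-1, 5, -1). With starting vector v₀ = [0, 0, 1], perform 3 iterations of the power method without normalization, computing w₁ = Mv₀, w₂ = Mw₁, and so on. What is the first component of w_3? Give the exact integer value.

63

w1 = Mv₀ = (6·0 + (-5)·0 + 7·1; 6·0 + (-1)·0 + 7·1; (-1)·0 + 5·0 + (-1)·1) = (7, 7, -1)
w2 = Mw1 = (6·7 + (-5)·7 + 7·(-1); 6·7 + (-1)·7 + 7·(-1); (-1)·7 + 5·7 + (-1)·(-1)) = (0, 28, 29)
w3 = Mw2 = (63, 175, 111)
The requested component of w3 is 63.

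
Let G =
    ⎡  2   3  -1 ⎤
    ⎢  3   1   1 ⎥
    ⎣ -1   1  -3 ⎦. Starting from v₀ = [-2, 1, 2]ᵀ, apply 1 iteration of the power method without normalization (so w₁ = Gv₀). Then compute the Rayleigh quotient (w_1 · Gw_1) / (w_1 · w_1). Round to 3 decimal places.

w1 = Gv₀ = (-3, -3, -3)
Gw1 = (-12, -15, 9)
w1·Gw1 = (-3)·(-12) + (-3)·(-15) + (-3)·9 = 54; w1·w1 = (-3)·(-3) + (-3)·(-3) + (-3)·(-3) = 27
λ ≈ 54/27 = 2.000

2.000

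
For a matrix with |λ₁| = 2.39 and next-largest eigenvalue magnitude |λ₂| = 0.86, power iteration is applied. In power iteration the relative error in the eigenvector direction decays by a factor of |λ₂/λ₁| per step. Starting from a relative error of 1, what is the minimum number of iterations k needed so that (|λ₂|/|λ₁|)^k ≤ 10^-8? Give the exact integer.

|λ₂/λ₁| = 0.86/2.39 = 0.35983
Need k ≥ ln(10^-8) / ln(0.35983) = -18.4207 / -1.0221 ≈ 18.022
Smallest integer k satisfying the bound: 19

19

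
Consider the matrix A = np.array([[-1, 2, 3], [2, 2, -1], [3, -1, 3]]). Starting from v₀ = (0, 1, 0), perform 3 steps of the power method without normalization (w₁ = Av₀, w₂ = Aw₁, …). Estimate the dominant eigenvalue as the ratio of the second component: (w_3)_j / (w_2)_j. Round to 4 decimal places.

w1 = Av₀ = ((-1)·0 + 2·1 + 3·0; 2·0 + 2·1 + (-1)·0; 3·0 + (-1)·1 + 3·0) = (2, 2, -1)
w2 = Aw1 = ((-1)·2 + 2·2 + 3·(-1); 2·2 + 2·2 + (-1)·(-1); 3·2 + (-1)·2 + 3·(-1)) = (-1, 9, 1)
w3 = Aw2 = (22, 15, -9)
Ratio at component: 15 / 9 = 1.6667

1.6667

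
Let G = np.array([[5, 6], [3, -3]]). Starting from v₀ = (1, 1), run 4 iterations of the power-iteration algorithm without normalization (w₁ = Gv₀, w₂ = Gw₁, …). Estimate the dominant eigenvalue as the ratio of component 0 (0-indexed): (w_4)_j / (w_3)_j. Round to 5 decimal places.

w1 = Gv₀ = (11, 0)
w2 = Gw1 = (55, 33)
w3 = Gw2 = (473, 66)
w4 = Gw3 = (2761, 1221)
Ratio at component: 2761 / 473 = 5.83721

5.83721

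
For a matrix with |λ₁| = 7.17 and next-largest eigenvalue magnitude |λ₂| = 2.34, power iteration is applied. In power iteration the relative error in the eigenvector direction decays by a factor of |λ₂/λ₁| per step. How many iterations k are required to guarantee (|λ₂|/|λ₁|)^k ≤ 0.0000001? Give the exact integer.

|λ₂/λ₁| = 2.34/7.17 = 0.32636
Need k ≥ ln(0.0000001) / ln(0.32636) = -16.1181 / -1.1198 ≈ 14.394
Smallest integer k satisfying the bound: 15

15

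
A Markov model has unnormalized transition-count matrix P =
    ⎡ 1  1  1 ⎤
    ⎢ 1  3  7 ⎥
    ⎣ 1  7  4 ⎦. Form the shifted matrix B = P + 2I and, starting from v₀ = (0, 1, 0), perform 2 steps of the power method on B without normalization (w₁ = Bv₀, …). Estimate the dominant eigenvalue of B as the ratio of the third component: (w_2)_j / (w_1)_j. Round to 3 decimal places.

B = P + 2I has rows (3, 1, 1); (1, 5, 7); (1, 7, 6)
w1 = Bv₀ = (3·0 + 1·1 + 1·0; 1·0 + 5·1 + 7·0; 1·0 + 7·1 + 6·0) = (1, 5, 7)
w2 = Bw1 = (3·1 + 1·5 + 1·7; 1·1 + 5·5 + 7·7; 1·1 + 7·5 + 6·7) = (15, 75, 78)
Ratio: 78/7 = 11.143

11.143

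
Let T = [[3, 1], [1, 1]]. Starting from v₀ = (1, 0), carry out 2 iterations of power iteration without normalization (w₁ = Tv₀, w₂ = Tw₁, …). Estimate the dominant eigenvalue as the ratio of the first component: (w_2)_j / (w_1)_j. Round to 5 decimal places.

w1 = Tv₀ = (3·1 + 1·0; 1·1 + 1·0) = (3, 1)
w2 = Tw1 = (3·3 + 1·1; 1·3 + 1·1) = (10, 4)
Ratio at component: 10 / 3 = 3.33333

3.33333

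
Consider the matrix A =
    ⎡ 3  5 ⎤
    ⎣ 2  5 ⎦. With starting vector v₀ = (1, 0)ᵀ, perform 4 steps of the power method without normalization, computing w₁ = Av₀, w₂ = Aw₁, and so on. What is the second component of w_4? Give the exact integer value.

864

w1 = Av₀ = (3·1 + 5·0; 2·1 + 5·0) = (3, 2)
w2 = Aw1 = (3·3 + 5·2; 2·3 + 5·2) = (19, 16)
w3 = Aw2 = (137, 118)
w4 = Aw3 = (1001, 864)
The requested component of w4 is 864.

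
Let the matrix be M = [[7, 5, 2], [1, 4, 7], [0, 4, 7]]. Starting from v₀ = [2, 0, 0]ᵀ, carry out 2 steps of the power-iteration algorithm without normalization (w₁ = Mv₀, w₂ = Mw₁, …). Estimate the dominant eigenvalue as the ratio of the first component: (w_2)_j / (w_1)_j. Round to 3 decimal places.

w1 = Mv₀ = (14, 2, 0)
w2 = Mw1 = (108, 22, 8)
Ratio at component: 108 / 14 = 7.714

7.714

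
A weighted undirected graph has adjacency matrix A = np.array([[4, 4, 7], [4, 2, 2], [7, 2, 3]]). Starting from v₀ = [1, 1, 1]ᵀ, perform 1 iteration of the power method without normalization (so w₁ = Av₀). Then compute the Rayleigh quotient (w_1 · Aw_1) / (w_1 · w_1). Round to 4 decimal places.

12.2956

w1 = Av₀ = (15, 8, 12)
Aw1 = (176, 100, 157)
w1·Aw1 = 15·176 + 8·100 + 12·157 = 5324; w1·w1 = 15·15 + 8·8 + 12·12 = 433
λ ≈ 5324/433 = 12.2956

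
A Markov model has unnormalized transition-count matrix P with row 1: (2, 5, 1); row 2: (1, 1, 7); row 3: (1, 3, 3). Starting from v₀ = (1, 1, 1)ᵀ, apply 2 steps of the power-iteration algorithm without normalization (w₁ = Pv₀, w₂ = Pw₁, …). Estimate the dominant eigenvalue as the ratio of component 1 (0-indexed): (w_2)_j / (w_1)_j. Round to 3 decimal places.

7.333

w1 = Pv₀ = (8, 9, 7)
w2 = Pw1 = (68, 66, 56)
Ratio at component: 66 / 9 = 7.333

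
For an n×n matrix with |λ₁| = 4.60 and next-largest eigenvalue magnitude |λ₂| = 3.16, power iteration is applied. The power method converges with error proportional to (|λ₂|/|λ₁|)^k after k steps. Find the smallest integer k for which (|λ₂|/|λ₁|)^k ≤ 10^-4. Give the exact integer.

|λ₂/λ₁| = 3.16/4.60 = 0.68696
Need k ≥ ln(10^-4) / ln(0.68696) = -9.2103 / -0.3755 ≈ 24.529
Smallest integer k satisfying the bound: 25

25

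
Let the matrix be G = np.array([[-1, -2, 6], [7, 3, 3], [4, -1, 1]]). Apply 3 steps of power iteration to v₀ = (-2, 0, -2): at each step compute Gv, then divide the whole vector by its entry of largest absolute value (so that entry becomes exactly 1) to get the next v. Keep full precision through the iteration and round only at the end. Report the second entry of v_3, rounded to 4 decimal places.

1.0000

Gv0 = (-10.00000, -20.00000, -10.00000); divide by -20.00000 → v1 = (0.50000, 1.00000, 0.50000)
Gv1 = (0.50000, 8.00000, 1.50000); divide by 8.00000 → v2 = (0.06250, 1.00000, 0.18750)
Gv2 = (-0.93750, 4.00000, -0.56250); divide by 4.00000 → v3 = (-0.23438, 1.00000, -0.14063)
Requested entry of v3: -640/-640 = 1.0000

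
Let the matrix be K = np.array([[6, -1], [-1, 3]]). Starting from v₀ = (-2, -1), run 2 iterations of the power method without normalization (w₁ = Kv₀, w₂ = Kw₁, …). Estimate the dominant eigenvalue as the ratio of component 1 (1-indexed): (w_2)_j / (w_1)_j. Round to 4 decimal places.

5.9091

w1 = Kv₀ = (6·(-2) + (-1)·(-1); (-1)·(-2) + 3·(-1)) = (-11, -1)
w2 = Kw1 = (6·(-11) + (-1)·(-1); (-1)·(-11) + 3·(-1)) = (-65, 8)
Ratio at component: -65 / -11 = 5.9091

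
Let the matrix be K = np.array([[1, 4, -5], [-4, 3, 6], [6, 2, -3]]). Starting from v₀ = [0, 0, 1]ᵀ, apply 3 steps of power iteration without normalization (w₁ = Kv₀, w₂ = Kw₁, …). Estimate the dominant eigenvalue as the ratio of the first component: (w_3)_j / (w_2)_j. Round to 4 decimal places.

w1 = Kv₀ = (-5, 6, -3)
w2 = Kw1 = (34, 20, -9)
w3 = Kw2 = (159, -130, 271)
Ratio at component: 159 / 34 = 4.6765

4.6765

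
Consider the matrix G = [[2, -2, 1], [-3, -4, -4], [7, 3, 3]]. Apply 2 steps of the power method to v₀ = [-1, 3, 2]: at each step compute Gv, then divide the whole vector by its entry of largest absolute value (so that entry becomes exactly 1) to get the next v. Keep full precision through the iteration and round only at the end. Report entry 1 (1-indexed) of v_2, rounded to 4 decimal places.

-0.4348

Gv0 = (-6.00000, -17.00000, 8.00000); divide by -17.00000 → v1 = (0.35294, 1.00000, -0.47059)
Gv1 = (-1.76471, -3.17647, 4.05882); divide by 4.05882 → v2 = (-0.43478, -0.78261, 1.00000)
Requested entry of v2: 30/-69 = -0.4348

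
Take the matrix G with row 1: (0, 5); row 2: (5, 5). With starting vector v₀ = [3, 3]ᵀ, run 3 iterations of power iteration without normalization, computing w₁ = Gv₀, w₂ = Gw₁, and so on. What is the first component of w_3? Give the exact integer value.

w1 = Gv₀ = (15, 30)
w2 = Gw1 = (150, 225)
w3 = Gw2 = (1125, 1875)
The requested component of w3 is 1125.

1125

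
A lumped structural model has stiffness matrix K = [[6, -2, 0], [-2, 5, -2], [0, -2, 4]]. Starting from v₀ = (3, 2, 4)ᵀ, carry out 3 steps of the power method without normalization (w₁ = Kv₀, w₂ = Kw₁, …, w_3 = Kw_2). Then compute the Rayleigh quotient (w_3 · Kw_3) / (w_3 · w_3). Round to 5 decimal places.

w1 = Kv₀ = (6·3 + (-2)·2 + 0·4; (-2)·3 + 5·2 + (-2)·4; 0·3 + (-2)·2 + 4·4) = (14, -4, 12)
w2 = Kw1 = (6·14 + (-2)·(-4) + 0·12; (-2)·14 + 5·(-4) + (-2)·12; 0·14 + (-2)·(-4) + 4·12) = (92, -72, 56)
w3 = Kw2 = (696, -656, 368)
Kw3 = (5488, -5408, 2784)
w3·Kw3 = 696·5488 + (-656)·(-5408) + 368·2784 = 8391808; w3·w3 = 696·696 + (-656)·(-656) + 368·368 = 1050176
λ ≈ 8391808/1050176 = 7.99086

λ ≈ 7.99086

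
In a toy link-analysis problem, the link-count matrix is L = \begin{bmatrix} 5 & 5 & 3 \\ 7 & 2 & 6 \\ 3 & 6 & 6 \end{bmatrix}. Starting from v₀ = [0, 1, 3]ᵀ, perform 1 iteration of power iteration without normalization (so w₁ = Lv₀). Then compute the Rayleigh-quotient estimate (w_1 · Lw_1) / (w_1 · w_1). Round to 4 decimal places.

13.9693

w1 = Lv₀ = (5·0 + 5·1 + 3·3; 7·0 + 2·1 + 6·3; 3·0 + 6·1 + 6·3) = (14, 20, 24)
Lw1 = (242, 282, 306)
w1·Lw1 = 14·242 + 20·282 + 24·306 = 16372; w1·w1 = 14·14 + 20·20 + 24·24 = 1172
λ ≈ 16372/1172 = 13.9693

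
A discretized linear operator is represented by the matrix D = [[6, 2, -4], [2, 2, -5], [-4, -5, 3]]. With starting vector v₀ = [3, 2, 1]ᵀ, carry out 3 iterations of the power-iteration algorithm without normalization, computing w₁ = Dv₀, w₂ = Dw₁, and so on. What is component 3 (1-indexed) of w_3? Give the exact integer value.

w1 = Dv₀ = (6·3 + 2·2 + (-4)·1; 2·3 + 2·2 + (-5)·1; (-4)·3 + (-5)·2 + 3·1) = (18, 5, -19)
w2 = Dw1 = (6·18 + 2·5 + (-4)·(-19); 2·18 + 2·5 + (-5)·(-19); (-4)·18 + (-5)·5 + 3·(-19)) = (194, 141, -154)
w3 = Dw2 = (2062, 1440, -1943)
The requested component of w3 is -1943.

-1943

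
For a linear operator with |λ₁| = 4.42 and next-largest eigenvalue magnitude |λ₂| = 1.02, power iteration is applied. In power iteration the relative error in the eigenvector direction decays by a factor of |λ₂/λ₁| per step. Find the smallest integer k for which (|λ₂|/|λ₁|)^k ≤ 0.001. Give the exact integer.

|λ₂/λ₁| = 1.02/4.42 = 0.23077
Need k ≥ ln(0.001) / ln(0.23077) = -6.9078 / -1.4663 ≈ 4.711
Smallest integer k satisfying the bound: 5

5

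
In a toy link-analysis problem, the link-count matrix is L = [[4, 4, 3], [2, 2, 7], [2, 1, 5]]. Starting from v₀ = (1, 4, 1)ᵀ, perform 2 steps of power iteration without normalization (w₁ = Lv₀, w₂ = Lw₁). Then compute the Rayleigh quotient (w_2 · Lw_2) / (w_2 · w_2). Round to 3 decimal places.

w1 = Lv₀ = (4·1 + 4·4 + 3·1; 2·1 + 2·4 + 7·1; 2·1 + 1·4 + 5·1) = (23, 17, 11)
w2 = Lw1 = (4·23 + 4·17 + 3·11; 2·23 + 2·17 + 7·11; 2·23 + 1·17 + 5·11) = (193, 157, 118)
Lw2 = (1754, 1526, 1133)
w2·Lw2 = 193·1754 + 157·1526 + 118·1133 = 711798; w2·w2 = 193·193 + 157·157 + 118·118 = 75822
λ ≈ 711798/75822 = 9.388

λ ≈ 9.388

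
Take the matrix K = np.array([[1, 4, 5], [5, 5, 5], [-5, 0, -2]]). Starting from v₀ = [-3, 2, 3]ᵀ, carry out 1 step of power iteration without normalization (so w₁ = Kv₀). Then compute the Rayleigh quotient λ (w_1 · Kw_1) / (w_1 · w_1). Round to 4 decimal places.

5.1429

w1 = Kv₀ = (20, 10, 9)
Kw1 = (105, 195, -118)
w1·Kw1 = 20·105 + 10·195 + 9·(-118) = 2988; w1·w1 = 20·20 + 10·10 + 9·9 = 581
λ ≈ 2988/581 = 5.1429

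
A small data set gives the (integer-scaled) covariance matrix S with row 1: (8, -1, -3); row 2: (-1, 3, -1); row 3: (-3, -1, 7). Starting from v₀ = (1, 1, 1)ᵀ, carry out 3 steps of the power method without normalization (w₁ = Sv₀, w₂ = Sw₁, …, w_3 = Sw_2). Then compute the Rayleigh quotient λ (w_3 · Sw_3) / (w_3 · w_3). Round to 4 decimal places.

w1 = Sv₀ = (4, 1, 3)
w2 = Sw1 = (22, -4, 8)
w3 = Sw2 = (156, -42, -6)
Sw3 = (1308, -276, -468)
w3·Sw3 = 156·1308 + (-42)·(-276) + (-6)·(-468) = 218448; w3·w3 = 156·156 + (-42)·(-42) + (-6)·(-6) = 26136
λ ≈ 218448/26136 = 8.3581

8.3581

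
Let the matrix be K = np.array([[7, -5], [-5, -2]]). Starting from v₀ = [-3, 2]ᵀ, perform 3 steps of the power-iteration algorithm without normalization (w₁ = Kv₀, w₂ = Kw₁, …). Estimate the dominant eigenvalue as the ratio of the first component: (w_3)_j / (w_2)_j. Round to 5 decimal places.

9.44485

w1 = Kv₀ = (7·(-3) + (-5)·2; (-5)·(-3) + (-2)·2) = (-31, 11)
w2 = Kw1 = (7·(-31) + (-5)·11; (-5)·(-31) + (-2)·11) = (-272, 133)
w3 = Kw2 = (-2569, 1094)
Ratio at component: -2569 / -272 = 9.44485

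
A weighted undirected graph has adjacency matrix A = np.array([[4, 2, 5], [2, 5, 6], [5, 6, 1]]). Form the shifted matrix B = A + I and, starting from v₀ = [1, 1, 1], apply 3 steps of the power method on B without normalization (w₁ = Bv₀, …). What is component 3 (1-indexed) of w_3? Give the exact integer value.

2221

B = A + I has rows (5, 2, 5); (2, 6, 6); (5, 6, 2)
w1 = Bv₀ = (5·1 + 2·1 + 5·1; 2·1 + 6·1 + 6·1; 5·1 + 6·1 + 2·1) = (12, 14, 13)
w2 = Bw1 = (5·12 + 2·14 + 5·13; 2·12 + 6·14 + 6·13; 5·12 + 6·14 + 2·13) = (153, 186, 170)
w3 = Bw2 = (1987, 2442, 2221)
Requested component of w3: 2221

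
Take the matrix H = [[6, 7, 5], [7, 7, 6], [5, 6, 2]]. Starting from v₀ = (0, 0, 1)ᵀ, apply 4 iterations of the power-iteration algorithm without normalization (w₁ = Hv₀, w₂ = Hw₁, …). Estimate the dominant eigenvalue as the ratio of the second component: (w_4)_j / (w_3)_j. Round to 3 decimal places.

w1 = Hv₀ = (6·0 + 7·0 + 5·1; 7·0 + 7·0 + 6·1; 5·0 + 6·0 + 2·1) = (5, 6, 2)
w2 = Hw1 = (6·5 + 7·6 + 5·2; 7·5 + 7·6 + 6·2; 5·5 + 6·6 + 2·2) = (82, 89, 65)
w3 = Hw2 = (1440, 1587, 1074)
w4 = Hw3 = (25119, 27633, 18870)
Ratio at component: 27633 / 1587 = 17.412

λ ≈ 17.412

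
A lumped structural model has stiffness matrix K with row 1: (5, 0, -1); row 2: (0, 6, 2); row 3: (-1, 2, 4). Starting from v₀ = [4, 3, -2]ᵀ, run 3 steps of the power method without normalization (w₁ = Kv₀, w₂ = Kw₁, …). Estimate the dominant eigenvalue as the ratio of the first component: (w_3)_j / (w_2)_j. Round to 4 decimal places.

w1 = Kv₀ = (5·4 + 0·3 + (-1)·(-2); 0·4 + 6·3 + 2·(-2); (-1)·4 + 2·3 + 4·(-2)) = (22, 14, -6)
w2 = Kw1 = (5·22 + 0·14 + (-1)·(-6); 0·22 + 6·14 + 2·(-6); (-1)·22 + 2·14 + 4·(-6)) = (116, 72, -18)
w3 = Kw2 = (598, 396, -44)
Ratio at component: 598 / 116 = 5.1552

5.1552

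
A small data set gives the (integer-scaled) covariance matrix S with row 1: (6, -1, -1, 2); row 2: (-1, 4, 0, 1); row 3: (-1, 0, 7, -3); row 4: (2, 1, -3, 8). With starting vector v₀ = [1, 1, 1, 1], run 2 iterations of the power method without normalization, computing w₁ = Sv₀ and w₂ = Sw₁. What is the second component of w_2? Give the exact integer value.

w1 = Sv₀ = (6·1 + (-1)·1 + (-1)·1 + 2·1; (-1)·1 + 4·1 + 0·1 + 1·1; (-1)·1 + 0·1 + 7·1 + (-3)·1; 2·1 + 1·1 + (-3)·1 + 8·1) = (6, 4, 3, 8)
w2 = Sw1 = (6·6 + (-1)·4 + (-1)·3 + 2·8; (-1)·6 + 4·4 + 0·3 + 1·8; (-1)·6 + 0·4 + 7·3 + (-3)·8; 2·6 + 1·4 + (-3)·3 + 8·8) = (45, 18, -9, 71)
The requested component of w2 is 18.

18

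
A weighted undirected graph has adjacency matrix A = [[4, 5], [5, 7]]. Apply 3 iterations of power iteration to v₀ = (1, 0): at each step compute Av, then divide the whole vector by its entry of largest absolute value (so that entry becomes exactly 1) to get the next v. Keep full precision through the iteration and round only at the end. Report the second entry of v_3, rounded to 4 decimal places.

1.0000

Av0 = (4.00000, 5.00000); divide by 5.00000 → v1 = (0.80000, 1.00000)
Av1 = (8.20000, 11.00000); divide by 11.00000 → v2 = (0.74545, 1.00000)
Av2 = (7.98182, 10.72727); divide by 10.72727 → v3 = (0.74407, 1.00000)
Requested entry of v3: 590/590 = 1.0000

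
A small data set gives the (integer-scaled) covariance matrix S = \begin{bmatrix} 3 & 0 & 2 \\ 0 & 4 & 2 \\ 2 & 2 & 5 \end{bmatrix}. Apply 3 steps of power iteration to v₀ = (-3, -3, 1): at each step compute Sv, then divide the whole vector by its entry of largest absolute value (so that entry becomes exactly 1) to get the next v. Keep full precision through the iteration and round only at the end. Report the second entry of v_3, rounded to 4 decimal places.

0.6769

Sv0 = (-7.00000, -10.00000, -7.00000); divide by -10.00000 → v1 = (0.70000, 1.00000, 0.70000)
Sv1 = (3.50000, 5.40000, 6.90000); divide by 6.90000 → v2 = (0.50725, 0.78261, 1.00000)
Sv2 = (3.52174, 5.13043, 7.57971); divide by 7.57971 → v3 = (0.46463, 0.67686, 1.00000)
Requested entry of v3: -354/-523 = 0.6769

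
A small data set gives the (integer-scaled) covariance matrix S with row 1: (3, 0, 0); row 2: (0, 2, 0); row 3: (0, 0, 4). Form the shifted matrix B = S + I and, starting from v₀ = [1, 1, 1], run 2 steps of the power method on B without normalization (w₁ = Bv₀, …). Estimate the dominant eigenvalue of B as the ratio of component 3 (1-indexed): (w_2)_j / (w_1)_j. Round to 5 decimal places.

5.00000

B = S + I has rows (4, 0, 0); (0, 3, 0); (0, 0, 5)
w1 = Bv₀ = (4·1 + 0·1 + 0·1; 0·1 + 3·1 + 0·1; 0·1 + 0·1 + 5·1) = (4, 3, 5)
w2 = Bw1 = (4·4 + 0·3 + 0·5; 0·4 + 3·3 + 0·5; 0·4 + 0·3 + 5·5) = (16, 9, 25)
Ratio: 25/5 = 5.00000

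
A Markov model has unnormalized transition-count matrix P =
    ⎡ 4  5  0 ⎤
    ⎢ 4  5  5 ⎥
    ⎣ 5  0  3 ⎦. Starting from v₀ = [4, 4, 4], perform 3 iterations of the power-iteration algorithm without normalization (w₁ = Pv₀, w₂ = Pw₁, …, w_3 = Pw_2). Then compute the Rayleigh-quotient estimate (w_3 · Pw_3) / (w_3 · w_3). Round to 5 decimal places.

10.56223

w1 = Pv₀ = (4·4 + 5·4 + 0·4; 4·4 + 5·4 + 5·4; 5·4 + 0·4 + 3·4) = (36, 56, 32)
w2 = Pw1 = (4·36 + 5·56 + 0·32; 4·36 + 5·56 + 5·32; 5·36 + 0·56 + 3·32) = (424, 584, 276)
w3 = Pw2 = (4616, 5996, 2948)
Pw3 = (48444, 63184, 31924)
w3·Pw3 = 4616·48444 + 5996·63184 + 2948·31924 = 696580720; w3·w3 = 4616·4616 + 5996·5996 + 2948·2948 = 65950176
λ ≈ 696580720/65950176 = 10.56223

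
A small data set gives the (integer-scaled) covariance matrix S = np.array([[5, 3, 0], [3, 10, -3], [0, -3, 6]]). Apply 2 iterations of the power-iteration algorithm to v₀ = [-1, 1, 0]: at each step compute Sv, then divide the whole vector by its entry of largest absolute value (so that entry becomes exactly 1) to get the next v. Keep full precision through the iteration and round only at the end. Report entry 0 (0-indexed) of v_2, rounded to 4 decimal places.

Sv0 = (-2.00000, 7.00000, -3.00000); divide by 7.00000 → v1 = (-0.28571, 1.00000, -0.42857)
Sv1 = (1.57143, 10.42857, -5.57143); divide by 10.42857 → v2 = (0.15068, 1.00000, -0.53425)
Requested entry of v2: 11/73 = 0.1507

0.1507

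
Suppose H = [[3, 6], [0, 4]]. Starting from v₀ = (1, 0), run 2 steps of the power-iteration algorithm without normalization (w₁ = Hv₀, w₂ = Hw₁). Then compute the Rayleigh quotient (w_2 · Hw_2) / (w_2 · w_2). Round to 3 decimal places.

w1 = Hv₀ = (3·1 + 6·0; 0·1 + 4·0) = (3, 0)
w2 = Hw1 = (3·3 + 6·0; 0·3 + 4·0) = (9, 0)
Hw2 = (27, 0)
w2·Hw2 = 9·27 + 0·0 = 243; w2·w2 = 9·9 + 0·0 = 81
λ ≈ 243/81 = 3.000

3.000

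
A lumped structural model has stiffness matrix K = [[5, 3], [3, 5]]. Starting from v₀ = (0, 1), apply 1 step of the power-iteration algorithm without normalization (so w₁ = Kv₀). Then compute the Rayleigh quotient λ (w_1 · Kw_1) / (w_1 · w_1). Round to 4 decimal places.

λ ≈ 7.6471

w1 = Kv₀ = (5·0 + 3·1; 3·0 + 5·1) = (3, 5)
Kw1 = (30, 34)
w1·Kw1 = 3·30 + 5·34 = 260; w1·w1 = 3·3 + 5·5 = 34
λ ≈ 260/34 = 7.6471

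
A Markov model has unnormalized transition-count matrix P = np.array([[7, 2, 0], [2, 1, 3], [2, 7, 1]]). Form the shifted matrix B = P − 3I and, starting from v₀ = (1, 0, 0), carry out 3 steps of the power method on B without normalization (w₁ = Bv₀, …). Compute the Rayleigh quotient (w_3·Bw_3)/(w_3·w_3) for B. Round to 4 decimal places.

5.5964

B = P − 3I has rows (4, 2, 0); (2, -2, 3); (2, 7, -2)
w1 = Bv₀ = (4, 2, 2)
w2 = Bw1 = (20, 10, 18)
w3 = Bw2 = (100, 74, 74)
Bw3 = (548, 274, 570)
w3·Bw3 = 117256; w3·w3 = 20952; μ ≈ 117256/20952 = 5.5964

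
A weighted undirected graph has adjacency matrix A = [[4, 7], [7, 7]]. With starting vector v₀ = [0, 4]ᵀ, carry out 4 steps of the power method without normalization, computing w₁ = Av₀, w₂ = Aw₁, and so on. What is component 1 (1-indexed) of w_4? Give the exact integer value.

w1 = Av₀ = (28, 28)
w2 = Aw1 = (308, 392)
w3 = Aw2 = (3976, 4900)
w4 = Aw3 = (50204, 62132)
The requested component of w4 is 50204.

50204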